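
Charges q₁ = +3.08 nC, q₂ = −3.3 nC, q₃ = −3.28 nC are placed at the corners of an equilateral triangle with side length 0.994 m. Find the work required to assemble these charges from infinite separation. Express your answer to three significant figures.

The assembly work is the sum of pairwise potential energies, U = Σ_{i<j} kqᵢqⱼ/rᵢⱼ.
All three pair separations equal the side length, 0.994 m.
U = (-9.19×10⁻⁸) + (-9.14×10⁻⁸) + (9.79×10⁻⁸) = -8.54×10⁻⁸ J.

-8.54×10⁻⁸ J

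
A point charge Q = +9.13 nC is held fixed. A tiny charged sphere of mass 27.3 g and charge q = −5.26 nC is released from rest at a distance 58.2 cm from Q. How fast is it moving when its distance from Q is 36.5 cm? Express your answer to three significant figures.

Only the electrostatic force acts, so mechanical energy is conserved: ½mv² = U₁ − U₂ = kQq(1/r₁ − 1/r₂).
U₁ − U₂ = (8.99×10⁹ N·m²/C²)(9.13×10⁻⁹ C)(-5.26×10⁻⁹ C)(1/0.582 − 1/0.365) = 4.41×10⁻⁷ J.
v = √(2·4.41×10⁻⁷/0.0273) = 5.68×10⁻³ m/s.

5.68×10⁻³ m/s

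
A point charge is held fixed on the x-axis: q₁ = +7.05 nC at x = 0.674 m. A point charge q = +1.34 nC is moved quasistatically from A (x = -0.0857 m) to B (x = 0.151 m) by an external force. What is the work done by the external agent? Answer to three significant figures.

For quasistatic motion the external work equals the change in potential energy: W_ext = qΔV = q(V_B − V_A).
At A: distance to the source charge is 0.760 m; V_A = kq₁/r = 83.4 V.
At B: distance to the source charge is 0.523 m; V_B = kq₁/r = 121 V.
ΔV = V_B − V_A = 37.8 V.
W_ext = qΔV = (1.34×10⁻⁹ C)(37.8 V) = 5.06×10⁻⁸ J.

5.06×10⁻⁸ J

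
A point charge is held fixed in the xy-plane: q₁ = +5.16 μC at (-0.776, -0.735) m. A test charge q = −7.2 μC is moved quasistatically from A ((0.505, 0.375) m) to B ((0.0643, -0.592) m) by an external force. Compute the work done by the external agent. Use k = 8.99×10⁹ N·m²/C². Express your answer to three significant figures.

-0.195 J

For quasistatic motion the external work equals the change in potential energy: W_ext = qΔV = q(V_B − V_A).
At A: distance to the source charge is 1.70 m; V_A = kq₁/r = 2.74×10⁴ V.
At B: distance to the source charge is 0.852 m; V_B = kq₁/r = 5.44×10⁴ V.
ΔV = V_B − V_A = 2.71×10⁴ V.
W_ext = qΔV = (-7.20×10⁻⁶ C)(2.71×10⁴ V) = -0.195 J.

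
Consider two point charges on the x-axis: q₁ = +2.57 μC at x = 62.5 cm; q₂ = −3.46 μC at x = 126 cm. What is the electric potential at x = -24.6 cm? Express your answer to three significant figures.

The total potential is the scalar sum of each charge's contribution, V = Σ kqᵢ/rᵢ.
Distances from the field point to each charge: r₁ = 0.871 m, r₂ = 1.51 m.
V = k[(2.57×10⁻⁶)/(0.871) + (-3.46×10⁻⁶)/(1.51)] = 5870 V.

5870 V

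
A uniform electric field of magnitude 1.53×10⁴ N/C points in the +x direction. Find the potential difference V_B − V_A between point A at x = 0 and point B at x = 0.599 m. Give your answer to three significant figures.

In a uniform field, potential decreases in the direction of E: V_B − V_A = −E·Δx.
V_B − V_A = −(1.53×10⁴ V/m)(0.599 m) = -9160 V.

-9160 V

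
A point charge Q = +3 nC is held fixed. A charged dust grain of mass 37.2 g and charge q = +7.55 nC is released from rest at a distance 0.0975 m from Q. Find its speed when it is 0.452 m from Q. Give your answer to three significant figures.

Only the electrostatic force acts, so mechanical energy is conserved: ½mv² = U₁ − U₂ = kQq(1/r₁ − 1/r₂).
U₁ − U₂ = (8.99×10⁹ N·m²/C²)(3.00×10⁻⁹ C)(7.55×10⁻⁹ C)(1/0.0975 − 1/0.452) = 1.64×10⁻⁶ J.
v = √(2·1.64×10⁻⁶/0.0372) = 9.38×10⁻³ m/s.

9.38×10⁻³ m/s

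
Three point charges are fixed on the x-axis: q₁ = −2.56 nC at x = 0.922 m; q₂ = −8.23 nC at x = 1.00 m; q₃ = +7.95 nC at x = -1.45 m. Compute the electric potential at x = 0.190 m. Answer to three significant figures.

Electric potential is a scalar, so the contributions from each charge add algebraically: V = Σ kqᵢ/rᵢ.
Distances from the field point to each charge: r₁ = 0.732 m, r₂ = 0.810 m, r₃ = 1.64 m.
V = k[(-2.56×10⁻⁹)/(0.732) + (-8.23×10⁻⁹)/(0.810) + (7.95×10⁻⁹)/(1.64)] = -79.2 V.

-79.2 V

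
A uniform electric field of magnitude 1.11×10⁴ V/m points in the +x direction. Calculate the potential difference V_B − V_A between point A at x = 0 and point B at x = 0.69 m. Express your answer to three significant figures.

In a uniform field, potential decreases in the direction of E: V_B − V_A = −E·Δx.
V_B − V_A = −(1.11×10⁴ V/m)(0.690 m) = -7660 V.

-7660 V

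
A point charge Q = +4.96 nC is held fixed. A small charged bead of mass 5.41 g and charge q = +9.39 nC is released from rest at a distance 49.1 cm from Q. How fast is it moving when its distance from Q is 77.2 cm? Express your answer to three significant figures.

0.0107 m/s

Only the electrostatic force acts, so mechanical energy is conserved: ½mv² = U₁ − U₂ = kQq(1/r₁ − 1/r₂).
U₁ − U₂ = (8.99×10⁹ N·m²/C²)(4.96×10⁻⁹ C)(9.39×10⁻⁹ C)(1/0.491 − 1/0.772) = 3.10×10⁻⁷ J.
v = √(2·3.10×10⁻⁷/5.41×10⁻³) = 0.0107 m/s.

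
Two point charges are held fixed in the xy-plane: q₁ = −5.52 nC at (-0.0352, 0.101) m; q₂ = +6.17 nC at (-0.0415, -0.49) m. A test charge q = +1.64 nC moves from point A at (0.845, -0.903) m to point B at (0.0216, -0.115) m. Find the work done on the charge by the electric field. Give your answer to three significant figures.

The work done by the electric force is W_field = −ΔU = −q(V_B − V_A) = q(V_A − V_B).
At A: distances to the source charges are 1.34 m, 0.978 m; V_A = Σ kqᵢ/rᵢ = 19.6 V.
At B: distances to the source charges are 0.223 m, 0.380 m; V_B = Σ kqᵢ/rᵢ = -76.3 V.
ΔV = V_B − V_A = -95.9 V.
W_field = −qΔV = −(1.64×10⁻⁹ C)(-95.9 V) = 1.57×10⁻⁷ J.

1.57×10⁻⁷ J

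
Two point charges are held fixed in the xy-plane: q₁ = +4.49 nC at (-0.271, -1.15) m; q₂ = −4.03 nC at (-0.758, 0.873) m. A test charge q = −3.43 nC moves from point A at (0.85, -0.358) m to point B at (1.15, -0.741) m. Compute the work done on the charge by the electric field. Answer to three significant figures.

The work done by the electric force is W_field = −ΔU = −q(V_B − V_A) = q(V_A − V_B).
At A: distances to the source charges are 1.37 m, 2.03 m; V_A = Σ kqᵢ/rᵢ = 11.5 V.
At B: distances to the source charges are 1.48 m, 2.50 m; V_B = Σ kqᵢ/rᵢ = 12.8 V.
ΔV = V_B − V_A = 1.28 V.
W_field = −qΔV = −(-3.43×10⁻⁹ C)(1.28 V) = 4.40×10⁻⁹ J.

4.40×10⁻⁹ J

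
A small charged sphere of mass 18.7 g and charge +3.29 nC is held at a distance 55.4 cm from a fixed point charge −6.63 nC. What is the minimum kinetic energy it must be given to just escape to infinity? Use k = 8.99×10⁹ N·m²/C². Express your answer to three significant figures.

To just escape, total mechanical energy must reach zero at infinity: ½mv²_min + U = 0, so ½mv²_min = −U = |kQq|/r.
|U| = |kQq|/r = (8.99×10⁹ N·m²/C²)(6.63×10⁻⁹)(3.29×10⁻⁹)/(0.554) = 3.54×10⁻⁷ J.

3.54×10⁻⁷ J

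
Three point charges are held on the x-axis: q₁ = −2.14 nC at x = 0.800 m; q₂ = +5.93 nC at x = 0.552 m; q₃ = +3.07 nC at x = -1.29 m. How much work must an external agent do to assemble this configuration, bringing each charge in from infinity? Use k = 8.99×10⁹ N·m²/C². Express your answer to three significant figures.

The assembly work is the sum of pairwise potential energies, U = Σ_{i<j} kqᵢqⱼ/rᵢⱼ.
Pair separations: r₁₂ = 0.248 m, r₁₃ = 2.09 m, r₂₃ = 1.84 m.
U = (-4.60×10⁻⁷) + (-2.83×10⁻⁸) + (8.89×10⁻⁸) = -3.99×10⁻⁷ J.

-3.99×10⁻⁷ J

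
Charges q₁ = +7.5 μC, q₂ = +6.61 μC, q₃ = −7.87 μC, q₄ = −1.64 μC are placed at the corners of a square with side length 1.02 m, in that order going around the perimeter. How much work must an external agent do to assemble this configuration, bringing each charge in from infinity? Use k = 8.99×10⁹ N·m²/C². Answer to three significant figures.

The work to assemble the configuration equals its total potential energy, U = Σ kqᵢqⱼ/rᵢⱼ over all pairs.
The four side pairs have separation 1.02 m and the two diagonal pairs 1.44 m.
Summing all 6 pair terms gives U = -0.452 J.

-0.452 J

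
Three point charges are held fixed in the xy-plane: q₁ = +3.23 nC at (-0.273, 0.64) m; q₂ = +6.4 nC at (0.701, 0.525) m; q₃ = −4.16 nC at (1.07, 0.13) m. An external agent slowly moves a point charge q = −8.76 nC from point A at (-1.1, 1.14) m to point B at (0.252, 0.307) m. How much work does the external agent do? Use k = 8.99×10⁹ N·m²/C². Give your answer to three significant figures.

For quasistatic motion the external work equals the change in potential energy: W_ext = qΔV = q(V_B − V_A).
At A: distances to the source charges are 0.966 m, 1.90 m, 2.39 m; V_A = Σ kqᵢ/rᵢ = 44.7 V.
At B: distances to the source charges are 0.622 m, 0.499 m, 0.837 m; V_B = Σ kqᵢ/rᵢ = 117 V.
ΔV = V_B − V_A = 72.6 V.
W_ext = qΔV = (-8.76×10⁻⁹ C)(72.6 V) = -6.36×10⁻⁷ J.

-6.36×10⁻⁷ J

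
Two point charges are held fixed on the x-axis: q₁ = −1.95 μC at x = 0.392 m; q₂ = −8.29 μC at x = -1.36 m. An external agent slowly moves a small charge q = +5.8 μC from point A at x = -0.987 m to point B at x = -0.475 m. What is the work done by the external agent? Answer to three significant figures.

0.627 J

For quasistatic motion the external work equals the change in potential energy: W_ext = qΔV = q(V_B − V_A).
At A: distances to the source charges are 1.38 m, 0.373 m; V_A = Σ kqᵢ/rᵢ = -2.13×10⁵ V.
At B: distances to the source charges are 0.867 m, 0.885 m; V_B = Σ kqᵢ/rᵢ = -1.04×10⁵ V.
ΔV = V_B − V_A = 1.08×10⁵ V.
W_ext = qΔV = (5.80×10⁻⁶ C)(1.08×10⁵ V) = 0.627 J.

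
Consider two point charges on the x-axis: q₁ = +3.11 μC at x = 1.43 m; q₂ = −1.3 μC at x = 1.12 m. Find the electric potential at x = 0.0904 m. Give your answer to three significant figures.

The total potential is the scalar sum of each charge's contribution, V = Σ kqᵢ/rᵢ.
Distances from the field point to each charge: r₁ = 1.34 m, r₂ = 1.03 m.
V = k[(3.11×10⁻⁶)/(1.34) + (-1.30×10⁻⁶)/(1.03)] = 9520 V.

9520 V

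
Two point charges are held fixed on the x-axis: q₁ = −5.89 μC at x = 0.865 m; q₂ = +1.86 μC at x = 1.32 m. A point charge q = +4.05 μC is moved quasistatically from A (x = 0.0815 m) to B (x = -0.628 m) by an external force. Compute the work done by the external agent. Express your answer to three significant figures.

For quasistatic motion the external work equals the change in potential energy: W_ext = qΔV = q(V_B − V_A).
At A: distances to the source charges are 0.783 m, 1.24 m; V_A = Σ kqᵢ/rᵢ = -5.41×10⁴ V.
At B: distances to the source charges are 1.49 m, 1.95 m; V_B = Σ kqᵢ/rᵢ = -2.69×10⁴ V.
ΔV = V_B − V_A = 2.72×10⁴ V.
W_ext = qΔV = (4.05×10⁻⁶ C)(2.72×10⁴ V) = 0.110 J.

0.110 J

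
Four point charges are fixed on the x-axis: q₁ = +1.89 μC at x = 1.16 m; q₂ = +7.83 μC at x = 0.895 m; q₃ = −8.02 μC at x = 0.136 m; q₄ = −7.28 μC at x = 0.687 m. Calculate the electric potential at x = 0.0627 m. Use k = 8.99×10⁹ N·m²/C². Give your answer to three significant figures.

Electric potential is a scalar, so the contributions from each charge add algebraically: V = Σ kqᵢ/rᵢ.
Distances from the field point to each charge: r₁ = 1.10 m, r₂ = 0.832 m, r₃ = 0.0733 m, r₄ = 0.624 m.
V = k[(1.89×10⁻⁶)/(1.10) + (7.83×10⁻⁶)/(0.832) + (-8.02×10⁻⁶)/(0.0733) + (-7.28×10⁻⁶)/(0.624)] = -9.88×10⁵ V.

-9.88×10⁵ V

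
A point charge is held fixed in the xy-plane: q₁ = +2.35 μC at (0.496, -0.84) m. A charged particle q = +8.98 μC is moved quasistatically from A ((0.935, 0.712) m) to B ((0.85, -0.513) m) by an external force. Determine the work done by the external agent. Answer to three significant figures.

0.276 J

For quasistatic motion the external work equals the change in potential energy: W_ext = qΔV = q(V_B − V_A).
At A: distance to the source charge is 1.61 m; V_A = kq₁/r = 1.31×10⁴ V.
At B: distance to the source charge is 0.482 m; V_B = kq₁/r = 4.38×10⁴ V.
ΔV = V_B − V_A = 3.07×10⁴ V.
W_ext = qΔV = (8.98×10⁻⁶ C)(3.07×10⁴ V) = 0.276 J.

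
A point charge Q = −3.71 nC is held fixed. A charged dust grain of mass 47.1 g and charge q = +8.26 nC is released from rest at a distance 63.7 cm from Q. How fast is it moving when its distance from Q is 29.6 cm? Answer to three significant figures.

4.60×10⁻³ m/s

Only the electrostatic force acts, so mechanical energy is conserved: ½mv² = U₁ − U₂ = kQq(1/r₁ − 1/r₂).
U₁ − U₂ = (8.99×10⁹ N·m²/C²)(-3.71×10⁻⁹ C)(8.26×10⁻⁹ C)(1/0.637 − 1/0.296) = 4.98×10⁻⁷ J.
v = √(2·4.98×10⁻⁷/0.0471) = 4.60×10⁻³ m/s.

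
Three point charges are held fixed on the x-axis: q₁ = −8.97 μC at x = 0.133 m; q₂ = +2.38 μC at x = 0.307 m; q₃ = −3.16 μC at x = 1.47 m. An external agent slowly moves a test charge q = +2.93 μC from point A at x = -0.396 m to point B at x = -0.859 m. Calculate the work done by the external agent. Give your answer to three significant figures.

For quasistatic motion the external work equals the change in potential energy: W_ext = qΔV = q(V_B − V_A).
At A: distances to the source charges are 0.529 m, 0.703 m, 1.87 m; V_A = Σ kqᵢ/rᵢ = -1.37×10⁵ V.
At B: distances to the source charges are 0.992 m, 1.17 m, 2.33 m; V_B = Σ kqᵢ/rᵢ = -7.51×10⁴ V.
ΔV = V_B − V_A = 6.21×10⁴ V.
W_ext = qΔV = (2.93×10⁻⁶ C)(6.21×10⁴ V) = 0.182 J.

0.182 J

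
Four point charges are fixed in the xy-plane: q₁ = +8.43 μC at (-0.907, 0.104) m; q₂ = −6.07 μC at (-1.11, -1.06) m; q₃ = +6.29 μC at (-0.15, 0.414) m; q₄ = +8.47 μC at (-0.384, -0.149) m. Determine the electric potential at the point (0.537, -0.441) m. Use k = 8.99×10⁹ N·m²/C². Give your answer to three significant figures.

The total potential is the scalar sum of each charge's contribution, V = Σ kqᵢ/rᵢ.
Distances from the field point to each charge: r₁ = 1.54 m, r₂ = 1.76 m, r₃ = 1.10 m, r₄ = 0.966 m.
V = k[(8.43×10⁻⁶)/(1.54) + (-6.07×10⁻⁶)/(1.76) + (6.29×10⁻⁶)/(1.10) + (8.47×10⁻⁶)/(0.966)] = 1.48×10⁵ V.

1.48×10⁵ V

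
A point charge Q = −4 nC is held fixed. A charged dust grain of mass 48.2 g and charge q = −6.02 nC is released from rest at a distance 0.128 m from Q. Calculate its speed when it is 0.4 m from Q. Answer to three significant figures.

6.91×10⁻³ m/s

Only the electrostatic force acts, so mechanical energy is conserved: ½mv² = U₁ − U₂ = kQq(1/r₁ − 1/r₂).
U₁ − U₂ = (8.99×10⁹ N·m²/C²)(-4.00×10⁻⁹ C)(-6.02×10⁻⁹ C)(1/0.128 − 1/0.400) = 1.15×10⁻⁶ J.
v = √(2·1.15×10⁻⁶/0.0482) = 6.91×10⁻³ m/s.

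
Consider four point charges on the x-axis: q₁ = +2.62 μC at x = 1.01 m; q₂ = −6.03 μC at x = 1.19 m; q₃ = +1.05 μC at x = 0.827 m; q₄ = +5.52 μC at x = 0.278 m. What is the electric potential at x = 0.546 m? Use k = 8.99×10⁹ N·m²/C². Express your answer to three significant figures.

The total potential is the scalar sum of each charge's contribution, V = Σ kqᵢ/rᵢ.
Distances from the field point to each charge: r₁ = 0.464 m, r₂ = 0.644 m, r₃ = 0.281 m, r₄ = 0.268 m.
V = k[(2.62×10⁻⁶)/(0.464) + (-6.03×10⁻⁶)/(0.644) + (1.05×10⁻⁶)/(0.281) + (5.52×10⁻⁶)/(0.268)] = 1.85×10⁵ V.

1.85×10⁵ V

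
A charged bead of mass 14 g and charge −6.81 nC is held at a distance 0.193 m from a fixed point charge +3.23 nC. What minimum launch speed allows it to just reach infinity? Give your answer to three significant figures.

0.0121 m/s

To just escape, total mechanical energy must reach zero at infinity: ½mv²_min + U = 0, so ½mv²_min = −U = |kQq|/r.
|U| = |kQq|/r = (8.99×10⁹ N·m²/C²)(3.23×10⁻⁹)(6.81×10⁻⁹)/(0.193) = 1.02×10⁻⁶ J.
v_min = √(2|U|/m) = √(2·1.02×10⁻⁶/0.0140) = 0.0121 m/s.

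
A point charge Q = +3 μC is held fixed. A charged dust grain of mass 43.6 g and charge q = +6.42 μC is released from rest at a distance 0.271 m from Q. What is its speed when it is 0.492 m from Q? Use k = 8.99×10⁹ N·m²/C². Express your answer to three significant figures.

3.63 m/s

Only the electrostatic force acts, so mechanical energy is conserved: ½mv² = U₁ − U₂ = kQq(1/r₁ − 1/r₂).
U₁ − U₂ = (8.99×10⁹ N·m²/C²)(3.00×10⁻⁶ C)(6.42×10⁻⁶ C)(1/0.271 − 1/0.492) = 0.287 J.
v = √(2·0.287/0.0436) = 3.63 m/s.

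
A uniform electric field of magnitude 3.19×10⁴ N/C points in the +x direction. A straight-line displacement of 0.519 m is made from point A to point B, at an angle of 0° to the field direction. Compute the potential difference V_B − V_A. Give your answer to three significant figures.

Only the component of displacement along E changes the potential: ΔV = −E·d·cosθ.
ΔV = −(3.19×10⁴ V/m)(0.519 m)cos0° = -1.66×10⁴ V.

-1.66×10⁴ V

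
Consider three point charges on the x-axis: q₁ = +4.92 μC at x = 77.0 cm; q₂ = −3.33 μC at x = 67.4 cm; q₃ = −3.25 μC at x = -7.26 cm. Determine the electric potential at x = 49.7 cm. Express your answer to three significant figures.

-5.84×10⁴ V

Electric potential is a scalar, so the contributions from each charge add algebraically: V = Σ kqᵢ/rᵢ.
Distances from the field point to each charge: r₁ = 0.273 m, r₂ = 0.177 m, r₃ = 0.570 m.
V = k[(4.92×10⁻⁶)/(0.273) + (-3.33×10⁻⁶)/(0.177) + (-3.25×10⁻⁶)/(0.570)] = -5.84×10⁴ V.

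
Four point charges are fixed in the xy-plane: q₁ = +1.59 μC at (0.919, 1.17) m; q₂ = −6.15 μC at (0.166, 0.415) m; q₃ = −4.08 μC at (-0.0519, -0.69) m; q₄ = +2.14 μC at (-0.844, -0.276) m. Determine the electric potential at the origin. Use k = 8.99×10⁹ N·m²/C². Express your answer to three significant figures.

-1.45×10⁵ V

The total potential is the scalar sum of each charge's contribution, V = Σ kqᵢ/rᵢ.
Distances from the field point to each charge: r₁ = 1.49 m, r₂ = 0.447 m, r₃ = 0.692 m, r₄ = 0.888 m.
V = k[(1.59×10⁻⁶)/(1.49) + (-6.15×10⁻⁶)/(0.447) + (-4.08×10⁻⁶)/(0.692) + (2.14×10⁻⁶)/(0.888)] = -1.45×10⁵ V.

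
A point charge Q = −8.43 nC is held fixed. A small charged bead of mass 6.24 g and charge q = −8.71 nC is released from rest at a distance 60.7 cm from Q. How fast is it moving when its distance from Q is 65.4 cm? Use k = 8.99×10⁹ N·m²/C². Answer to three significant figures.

5.00×10⁻³ m/s

Only the electrostatic force acts, so mechanical energy is conserved: ½mv² = U₁ − U₂ = kQq(1/r₁ − 1/r₂).
U₁ − U₂ = (8.99×10⁹ N·m²/C²)(-8.43×10⁻⁹ C)(-8.71×10⁻⁹ C)(1/0.607 − 1/0.654) = 7.82×10⁻⁸ J.
v = √(2·7.82×10⁻⁸/6.24×10⁻³) = 5.00×10⁻³ m/s.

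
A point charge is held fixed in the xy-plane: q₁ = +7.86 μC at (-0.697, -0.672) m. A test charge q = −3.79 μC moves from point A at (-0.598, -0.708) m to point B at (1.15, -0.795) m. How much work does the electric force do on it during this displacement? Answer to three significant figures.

The work done by the electric force is W_field = −ΔU = −q(V_B − V_A) = q(V_A − V_B).
At A: distance to the source charge is 0.105 m; V_A = kq₁/r = 6.71×10⁵ V.
At B: distance to the source charge is 1.85 m; V_B = kq₁/r = 3.82×10⁴ V.
ΔV = V_B − V_A = -6.33×10⁵ V.
W_field = −qΔV = −(-3.79×10⁻⁶ C)(-6.33×10⁵ V) = -2.40 J.

-2.40 J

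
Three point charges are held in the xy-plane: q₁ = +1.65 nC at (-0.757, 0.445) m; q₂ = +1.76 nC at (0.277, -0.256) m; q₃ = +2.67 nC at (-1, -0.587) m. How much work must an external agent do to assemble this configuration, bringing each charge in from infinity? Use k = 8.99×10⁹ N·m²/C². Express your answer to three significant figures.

9.03×10⁻⁸ J

The work to assemble the configuration equals its total potential energy, U = Σ kqᵢqⱼ/rᵢⱼ over all pairs.
Pair separations: r₁₂ = 1.25 m, r₁₃ = 1.06 m, r₂₃ = 1.32 m.
U = (2.09×10⁻⁸) + (3.74×10⁻⁸) + (3.20×10⁻⁸) = 9.03×10⁻⁸ J.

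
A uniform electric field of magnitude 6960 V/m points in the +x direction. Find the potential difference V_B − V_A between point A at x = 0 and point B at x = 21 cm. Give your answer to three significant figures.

-1460 V

In a uniform field, potential decreases in the direction of E: V_B − V_A = −E·Δx.
V_B − V_A = −(6960 V/m)(0.210 m) = -1460 V.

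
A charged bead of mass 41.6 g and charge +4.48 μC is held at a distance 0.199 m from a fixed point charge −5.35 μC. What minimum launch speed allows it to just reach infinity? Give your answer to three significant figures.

7.22 m/s

To just escape, total mechanical energy must reach zero at infinity: ½mv²_min + U = 0, so ½mv²_min = −U = |kQq|/r.
|U| = |kQq|/r = (8.99×10⁹ N·m²/C²)(5.35×10⁻⁶)(4.48×10⁻⁶)/(0.199) = 1.08 J.
v_min = √(2|U|/m) = √(2·1.08/0.0416) = 7.22 m/s.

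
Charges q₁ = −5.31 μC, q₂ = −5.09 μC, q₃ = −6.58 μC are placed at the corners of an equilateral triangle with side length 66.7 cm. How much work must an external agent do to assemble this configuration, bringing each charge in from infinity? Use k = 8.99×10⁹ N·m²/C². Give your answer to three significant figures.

The assembly work is the sum of pairwise potential energies, U = Σ_{i<j} kqᵢqⱼ/rᵢⱼ.
All three pair separations equal the side length, 0.667 m.
U = (0.364) + (0.471) + (0.451) = 1.29 J.

1.29 J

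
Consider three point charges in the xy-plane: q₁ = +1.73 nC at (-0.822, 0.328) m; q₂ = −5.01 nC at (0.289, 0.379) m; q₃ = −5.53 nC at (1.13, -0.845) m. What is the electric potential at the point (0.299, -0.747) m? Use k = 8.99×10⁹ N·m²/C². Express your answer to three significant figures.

Electric potential is a scalar, so the contributions from each charge add algebraically: V = Σ kqᵢ/rᵢ.
Distances from the field point to each charge: r₁ = 1.55 m, r₂ = 1.13 m, r₃ = 0.837 m.
V = k[(1.73×10⁻⁹)/(1.55) + (-5.01×10⁻⁹)/(1.13) + (-5.53×10⁻⁹)/(0.837)] = -89.4 V.

-89.4 V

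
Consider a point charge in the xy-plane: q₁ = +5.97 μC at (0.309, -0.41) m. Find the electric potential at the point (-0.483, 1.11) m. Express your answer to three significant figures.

Electric potential is a scalar, so the contributions from each charge add algebraically: V = Σ kqᵢ/rᵢ.
Distances from the field point to each charge: r₁ = 1.71 m.
V = k[(5.97×10⁻⁶)/(1.71)] = 3.13×10⁴ V.

3.13×10⁴ V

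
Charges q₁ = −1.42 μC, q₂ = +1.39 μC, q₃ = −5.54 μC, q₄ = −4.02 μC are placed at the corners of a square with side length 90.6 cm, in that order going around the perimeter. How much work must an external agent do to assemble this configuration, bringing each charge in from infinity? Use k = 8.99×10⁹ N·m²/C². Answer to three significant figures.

0.198 J

The work to assemble the configuration equals its total potential energy, U = Σ kqᵢqⱼ/rᵢⱼ over all pairs.
The four side pairs have separation 0.906 m and the two diagonal pairs 1.28 m.
Summing all 6 pair terms gives U = 0.198 J.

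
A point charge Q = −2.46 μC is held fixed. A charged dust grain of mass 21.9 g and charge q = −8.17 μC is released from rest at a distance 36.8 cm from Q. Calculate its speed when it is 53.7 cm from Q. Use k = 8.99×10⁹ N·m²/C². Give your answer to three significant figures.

Only the electrostatic force acts, so mechanical energy is conserved: ½mv² = U₁ − U₂ = kQq(1/r₁ − 1/r₂).
U₁ − U₂ = (8.99×10⁹ N·m²/C²)(-2.46×10⁻⁶ C)(-8.17×10⁻⁶ C)(1/0.368 − 1/0.537) = 0.155 J.
v = √(2·0.155/0.0219) = 3.76 m/s.

3.76 m/s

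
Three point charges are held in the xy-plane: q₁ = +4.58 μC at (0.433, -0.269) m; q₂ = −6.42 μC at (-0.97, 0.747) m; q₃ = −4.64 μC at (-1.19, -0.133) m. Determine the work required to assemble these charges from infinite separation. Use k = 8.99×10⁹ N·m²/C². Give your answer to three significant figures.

The work to assemble the configuration equals its total potential energy, U = Σ kqᵢqⱼ/rᵢⱼ over all pairs.
Pair separations: r₁₂ = 1.73 m, r₁₃ = 1.63 m, r₂₃ = 0.907 m.
U = (-0.153) + (-0.117) + (0.295) = 0.0253 J.

0.0253 J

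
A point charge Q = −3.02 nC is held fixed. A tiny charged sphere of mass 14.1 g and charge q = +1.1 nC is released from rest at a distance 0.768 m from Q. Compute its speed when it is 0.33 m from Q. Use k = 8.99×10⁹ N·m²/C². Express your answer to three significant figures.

2.71×10⁻³ m/s

Only the electrostatic force acts, so mechanical energy is conserved: ½mv² = U₁ − U₂ = kQq(1/r₁ − 1/r₂).
U₁ − U₂ = (8.99×10⁹ N·m²/C²)(-3.02×10⁻⁹ C)(1.10×10⁻⁹ C)(1/0.768 − 1/0.330) = 5.16×10⁻⁸ J.
v = √(2·5.16×10⁻⁸/0.0141) = 2.71×10⁻³ m/s.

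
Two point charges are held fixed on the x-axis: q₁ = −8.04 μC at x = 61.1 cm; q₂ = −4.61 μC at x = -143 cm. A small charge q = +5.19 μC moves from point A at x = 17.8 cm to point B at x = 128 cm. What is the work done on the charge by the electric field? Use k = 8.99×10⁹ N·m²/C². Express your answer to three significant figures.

The work done by the electric force is W_field = −ΔU = −q(V_B − V_A) = q(V_A − V_B).
At A: distances to the source charges are 0.433 m, 1.61 m; V_A = Σ kqᵢ/rᵢ = -1.93×10⁵ V.
At B: distances to the source charges are 0.669 m, 2.71 m; V_B = Σ kqᵢ/rᵢ = -1.23×10⁵ V.
ΔV = V_B − V_A = 6.94×10⁴ V.
W_field = −qΔV = −(5.19×10⁻⁶ C)(6.94×10⁴ V) = -0.360 J.

-0.360 J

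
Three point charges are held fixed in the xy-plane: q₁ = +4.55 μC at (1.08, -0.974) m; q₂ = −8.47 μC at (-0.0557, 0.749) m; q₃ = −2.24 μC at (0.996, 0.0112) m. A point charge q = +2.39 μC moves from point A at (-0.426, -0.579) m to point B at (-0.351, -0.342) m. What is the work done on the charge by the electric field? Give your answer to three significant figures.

0.0326 J

The work done by the electric force is W_field = −ΔU = −q(V_B − V_A) = q(V_A − V_B).
At A: distances to the source charges are 1.56 m, 1.38 m, 1.54 m; V_A = Σ kqᵢ/rᵢ = -4.20×10⁴ V.
At B: distances to the source charges are 1.56 m, 1.13 m, 1.39 m; V_B = Σ kqᵢ/rᵢ = -5.57×10⁴ V.
ΔV = V_B − V_A = -1.36×10⁴ V.
W_field = −qΔV = −(2.39×10⁻⁶ C)(-1.36×10⁴ V) = 0.0326 J.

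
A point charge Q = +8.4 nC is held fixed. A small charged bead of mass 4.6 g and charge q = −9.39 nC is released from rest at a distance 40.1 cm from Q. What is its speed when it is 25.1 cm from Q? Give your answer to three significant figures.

0.0214 m/s

Only the electrostatic force acts, so mechanical energy is conserved: ½mv² = U₁ − U₂ = kQq(1/r₁ − 1/r₂).
U₁ − U₂ = (8.99×10⁹ N·m²/C²)(8.40×10⁻⁹ C)(-9.39×10⁻⁹ C)(1/0.401 − 1/0.251) = 1.06×10⁻⁶ J.
v = √(2·1.06×10⁻⁶/4.60×10⁻³) = 0.0214 m/s.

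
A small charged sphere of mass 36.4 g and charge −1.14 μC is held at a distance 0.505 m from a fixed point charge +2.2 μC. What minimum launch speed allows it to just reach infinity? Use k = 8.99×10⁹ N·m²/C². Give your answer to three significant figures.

To just escape, total mechanical energy must reach zero at infinity: ½mv²_min + U = 0, so ½mv²_min = −U = |kQq|/r.
|U| = |kQq|/r = (8.99×10⁹ N·m²/C²)(2.20×10⁻⁶)(1.14×10⁻⁶)/(0.505) = 0.0446 J.
v_min = √(2|U|/m) = √(2·0.0446/0.0364) = 1.57 m/s.

1.57 m/s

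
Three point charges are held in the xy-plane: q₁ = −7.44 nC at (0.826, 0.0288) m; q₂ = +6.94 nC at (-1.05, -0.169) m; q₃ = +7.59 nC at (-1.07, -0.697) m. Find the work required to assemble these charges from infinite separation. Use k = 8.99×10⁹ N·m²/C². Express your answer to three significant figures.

The assembly work is the sum of pairwise potential energies, U = Σ_{i<j} kqᵢqⱼ/rᵢⱼ.
Pair separations: r₁₂ = 1.89 m, r₁₃ = 2.03 m, r₂₃ = 0.528 m.
U = (-2.46×10⁻⁷) + (-2.50×10⁻⁷) + (8.96×10⁻⁷) = 4.00×10⁻⁷ J.

4.00×10⁻⁷ J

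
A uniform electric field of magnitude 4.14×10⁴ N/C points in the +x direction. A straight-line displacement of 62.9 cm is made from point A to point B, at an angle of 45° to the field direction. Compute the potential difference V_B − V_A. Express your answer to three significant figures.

Only the component of displacement along E changes the potential: ΔV = −E·d·cosθ.
ΔV = −(4.14×10⁴ V/m)(0.629 m)cos45° = -1.84×10⁴ V.

-1.84×10⁴ V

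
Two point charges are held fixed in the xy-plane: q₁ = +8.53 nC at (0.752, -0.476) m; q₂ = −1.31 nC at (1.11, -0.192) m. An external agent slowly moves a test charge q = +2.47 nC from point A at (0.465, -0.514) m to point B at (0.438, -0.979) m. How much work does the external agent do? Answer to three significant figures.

For quasistatic motion the external work equals the change in potential energy: W_ext = qΔV = q(V_B − V_A).
At A: distances to the source charges are 0.290 m, 0.721 m; V_A = Σ kqᵢ/rᵢ = 249 V.
At B: distances to the source charges are 0.593 m, 1.03 m; V_B = Σ kqᵢ/rᵢ = 118 V.
ΔV = V_B − V_A = -131 V.
W_ext = qΔV = (2.47×10⁻⁹ C)(-131 V) = -3.23×10⁻⁷ J.

-3.23×10⁻⁷ J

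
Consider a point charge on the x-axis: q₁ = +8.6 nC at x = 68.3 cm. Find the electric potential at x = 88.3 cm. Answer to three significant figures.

387 V

The total potential is the scalar sum of each charge's contribution, V = Σ kqᵢ/rᵢ.
V = k[(8.60×10⁻⁹)/(0.200)] = 387 V.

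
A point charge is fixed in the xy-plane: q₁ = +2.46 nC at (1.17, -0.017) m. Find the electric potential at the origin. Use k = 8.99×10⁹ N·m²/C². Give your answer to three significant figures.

18.9 V

Electric potential is a scalar, so the contributions from each charge add algebraically: V = Σ kqᵢ/rᵢ.
Distances from the field point to each charge: r₁ = 1.17 m.
V = k[(2.46×10⁻⁹)/(1.17)] = 18.9 V.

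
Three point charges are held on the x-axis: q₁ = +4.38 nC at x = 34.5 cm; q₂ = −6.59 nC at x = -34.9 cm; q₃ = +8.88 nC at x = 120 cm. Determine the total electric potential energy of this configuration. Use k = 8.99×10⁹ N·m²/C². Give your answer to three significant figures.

-3.05×10⁻⁷ J

The work to assemble the configuration equals its total potential energy, U = Σ kqᵢqⱼ/rᵢⱼ over all pairs.
Pair separations: r₁₂ = 0.694 m, r₁₃ = 0.855 m, r₂₃ = 1.55 m.
U = (-3.74×10⁻⁷) + (4.09×10⁻⁷) + (-3.40×10⁻⁷) = -3.05×10⁻⁷ J.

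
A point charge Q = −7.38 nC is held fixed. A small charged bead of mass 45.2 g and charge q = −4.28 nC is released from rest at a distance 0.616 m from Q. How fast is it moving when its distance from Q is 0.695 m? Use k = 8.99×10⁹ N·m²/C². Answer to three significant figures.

1.52×10⁻³ m/s

Only the electrostatic force acts, so mechanical energy is conserved: ½mv² = U₁ − U₂ = kQq(1/r₁ − 1/r₂).
U₁ − U₂ = (8.99×10⁹ N·m²/C²)(-7.38×10⁻⁹ C)(-4.28×10⁻⁹ C)(1/0.616 − 1/0.695) = 5.24×10⁻⁸ J.
v = √(2·5.24×10⁻⁸/0.0452) = 1.52×10⁻³ m/s.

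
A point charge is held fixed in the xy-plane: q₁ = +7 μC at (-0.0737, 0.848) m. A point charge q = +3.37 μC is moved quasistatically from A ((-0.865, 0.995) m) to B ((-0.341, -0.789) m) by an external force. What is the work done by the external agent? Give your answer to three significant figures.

-0.136 J

For quasistatic motion the external work equals the change in potential energy: W_ext = qΔV = q(V_B − V_A).
At A: distance to the source charge is 0.805 m; V_A = kq₁/r = 7.82×10⁴ V.
At B: distance to the source charge is 1.66 m; V_B = kq₁/r = 3.79×10⁴ V.
ΔV = V_B − V_A = -4.02×10⁴ V.
W_ext = qΔV = (3.37×10⁻⁶ C)(-4.02×10⁴ V) = -0.136 J.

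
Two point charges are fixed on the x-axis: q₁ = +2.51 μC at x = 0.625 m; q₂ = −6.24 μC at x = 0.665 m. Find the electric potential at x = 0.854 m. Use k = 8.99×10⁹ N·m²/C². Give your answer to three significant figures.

The total potential is the scalar sum of each charge's contribution, V = Σ kqᵢ/rᵢ.
Distances from the field point to each charge: r₁ = 0.229 m, r₂ = 0.189 m.
V = k[(2.51×10⁻⁶)/(0.229) + (-6.24×10⁻⁶)/(0.189)] = -1.98×10⁵ V.

-1.98×10⁵ V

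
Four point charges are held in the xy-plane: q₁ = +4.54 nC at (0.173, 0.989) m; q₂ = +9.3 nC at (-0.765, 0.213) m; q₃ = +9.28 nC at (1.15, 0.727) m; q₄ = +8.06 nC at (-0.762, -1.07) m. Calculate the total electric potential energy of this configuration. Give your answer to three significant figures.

The work to assemble the configuration equals its total potential energy, U = Σ kqᵢqⱼ/rᵢⱼ over all pairs.
Pair separations: r₁₂ = 1.22 m, r₁₃ = 1.01 m, r₁₄ = 2.26 m, r₂₃ = 1.98 m, r₂₄ = 1.28 m, r₃₄ = 2.62 m.
Summing all 6 pair terms gives U = 2.00×10⁻⁶ J.

2.00×10⁻⁶ J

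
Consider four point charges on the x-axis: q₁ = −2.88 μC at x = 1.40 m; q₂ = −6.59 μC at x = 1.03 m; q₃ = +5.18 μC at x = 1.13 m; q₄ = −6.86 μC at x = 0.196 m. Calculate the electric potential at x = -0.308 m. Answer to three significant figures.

The total potential is the scalar sum of each charge's contribution, V = Σ kqᵢ/rᵢ.
Distances from the field point to each charge: r₁ = 1.71 m, r₂ = 1.34 m, r₃ = 1.44 m, r₄ = 0.504 m.
V = k[(-2.88×10⁻⁶)/(1.71) + (-6.59×10⁻⁶)/(1.34) + (5.18×10⁻⁶)/(1.44) + (-6.86×10⁻⁶)/(0.504)] = -1.49×10⁵ V.

-1.49×10⁵ V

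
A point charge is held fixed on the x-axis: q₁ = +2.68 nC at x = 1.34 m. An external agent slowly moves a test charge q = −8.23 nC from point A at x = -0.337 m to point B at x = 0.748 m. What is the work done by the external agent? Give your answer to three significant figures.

For quasistatic motion the external work equals the change in potential energy: W_ext = qΔV = q(V_B − V_A).
At A: distance to the source charge is 1.68 m; V_A = kq₁/r = 14.4 V.
At B: distance to the source charge is 0.592 m; V_B = kq₁/r = 40.7 V.
ΔV = V_B − V_A = 26.3 V.
W_ext = qΔV = (-8.23×10⁻⁹ C)(26.3 V) = -2.17×10⁻⁷ J.

-2.17×10⁻⁷ J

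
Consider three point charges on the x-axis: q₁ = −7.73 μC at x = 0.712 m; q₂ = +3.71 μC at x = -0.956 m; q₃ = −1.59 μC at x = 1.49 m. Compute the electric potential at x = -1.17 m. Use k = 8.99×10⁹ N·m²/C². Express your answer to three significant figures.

1.14×10⁵ V

Electric potential is a scalar, so the contributions from each charge add algebraically: V = Σ kqᵢ/rᵢ.
Distances from the field point to each charge: r₁ = 1.88 m, r₂ = 0.214 m, r₃ = 2.66 m.
V = k[(-7.73×10⁻⁶)/(1.88) + (3.71×10⁻⁶)/(0.214) + (-1.59×10⁻⁶)/(2.66)] = 1.14×10⁵ V.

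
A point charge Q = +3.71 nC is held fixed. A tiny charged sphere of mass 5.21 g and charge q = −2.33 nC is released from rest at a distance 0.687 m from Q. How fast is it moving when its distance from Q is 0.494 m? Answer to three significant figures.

4.12×10⁻³ m/s

Only the electrostatic force acts, so mechanical energy is conserved: ½mv² = U₁ − U₂ = kQq(1/r₁ − 1/r₂).
U₁ − U₂ = (8.99×10⁹ N·m²/C²)(3.71×10⁻⁹ C)(-2.33×10⁻⁹ C)(1/0.687 − 1/0.494) = 4.42×10⁻⁸ J.
v = √(2·4.42×10⁻⁸/5.21×10⁻³) = 4.12×10⁻³ m/s.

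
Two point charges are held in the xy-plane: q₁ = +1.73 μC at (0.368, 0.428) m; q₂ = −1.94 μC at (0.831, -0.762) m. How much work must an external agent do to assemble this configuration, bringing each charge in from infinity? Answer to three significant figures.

-0.0236 J

The work to assemble the configuration equals its total potential energy, U = Σ kqᵢqⱼ/rᵢⱼ over all pairs.
Pair separations: r₁₂ = 1.28 m.
U = (-0.0236) = -0.0236 J.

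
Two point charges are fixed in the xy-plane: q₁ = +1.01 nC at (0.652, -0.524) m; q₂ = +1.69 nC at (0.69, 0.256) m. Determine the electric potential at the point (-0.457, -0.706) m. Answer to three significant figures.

18.2 V

The total potential is the scalar sum of each charge's contribution, V = Σ kqᵢ/rᵢ.
Distances from the field point to each charge: r₁ = 1.12 m, r₂ = 1.50 m.
V = k[(1.01×10⁻⁹)/(1.12) + (1.69×10⁻⁹)/(1.50)] = 18.2 V.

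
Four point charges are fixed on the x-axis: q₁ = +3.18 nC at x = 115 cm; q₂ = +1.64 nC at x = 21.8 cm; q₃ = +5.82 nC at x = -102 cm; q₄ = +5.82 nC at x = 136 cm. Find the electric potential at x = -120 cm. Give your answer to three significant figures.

Electric potential is a scalar, so the contributions from each charge add algebraically: V = Σ kqᵢ/rᵢ.
Distances from the field point to each charge: r₁ = 2.35 m, r₂ = 1.42 m, r₃ = 0.180 m, r₄ = 2.56 m.
V = k[(3.18×10⁻⁹)/(2.35) + (1.64×10⁻⁹)/(1.42) + (5.82×10⁻⁹)/(0.180) + (5.82×10⁻⁹)/(2.56)] = 334 V.

334 V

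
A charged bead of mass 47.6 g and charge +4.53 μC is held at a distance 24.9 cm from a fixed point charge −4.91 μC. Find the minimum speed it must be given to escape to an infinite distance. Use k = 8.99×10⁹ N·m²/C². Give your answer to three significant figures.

5.81 m/s

To just escape, total mechanical energy must reach zero at infinity: ½mv²_min + U = 0, so ½mv²_min = −U = |kQq|/r.
|U| = |kQq|/r = (8.99×10⁹ N·m²/C²)(4.91×10⁻⁶)(4.53×10⁻⁶)/(0.249) = 0.803 J.
v_min = √(2|U|/m) = √(2·0.803/0.0476) = 5.81 m/s.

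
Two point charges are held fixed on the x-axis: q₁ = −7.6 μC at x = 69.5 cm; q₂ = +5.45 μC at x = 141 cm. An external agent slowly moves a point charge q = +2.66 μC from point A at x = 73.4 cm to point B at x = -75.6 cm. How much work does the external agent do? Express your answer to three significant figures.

4.40 J

For quasistatic motion the external work equals the change in potential energy: W_ext = qΔV = q(V_B − V_A).
At A: distances to the source charges are 0.0390 m, 0.676 m; V_A = Σ kqᵢ/rᵢ = -1.68×10⁶ V.
At B: distances to the source charges are 1.45 m, 2.17 m; V_B = Σ kqᵢ/rᵢ = -2.45×10⁴ V.
ΔV = V_B − V_A = 1.65×10⁶ V.
W_ext = qΔV = (2.66×10⁻⁶ C)(1.65×10⁶ V) = 4.40 J.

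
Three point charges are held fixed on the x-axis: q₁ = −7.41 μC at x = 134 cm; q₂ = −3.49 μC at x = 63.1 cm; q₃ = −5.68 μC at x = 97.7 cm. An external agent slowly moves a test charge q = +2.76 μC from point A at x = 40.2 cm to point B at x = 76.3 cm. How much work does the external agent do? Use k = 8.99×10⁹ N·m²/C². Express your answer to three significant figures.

-0.814 J

For quasistatic motion the external work equals the change in potential energy: W_ext = qΔV = q(V_B − V_A).
At A: distances to the source charges are 0.938 m, 0.229 m, 0.575 m; V_A = Σ kqᵢ/rᵢ = -2.97×10⁵ V.
At B: distances to the source charges are 0.577 m, 0.132 m, 0.214 m; V_B = Σ kqᵢ/rᵢ = -5.92×10⁵ V.
ΔV = V_B − V_A = -2.95×10⁵ V.
W_ext = qΔV = (2.76×10⁻⁶ C)(-2.95×10⁵ V) = -0.814 J.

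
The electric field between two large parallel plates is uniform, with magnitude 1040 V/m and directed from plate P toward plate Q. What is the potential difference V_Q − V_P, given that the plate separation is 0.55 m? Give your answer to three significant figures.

In a uniform field, potential decreases in the direction of E: ΔV = −E·d for a displacement d parallel to E.
Going from P to Q is a displacement of 0.55 m along the field, so V_Q − V_P = −Ed = -572 V.

-572 V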